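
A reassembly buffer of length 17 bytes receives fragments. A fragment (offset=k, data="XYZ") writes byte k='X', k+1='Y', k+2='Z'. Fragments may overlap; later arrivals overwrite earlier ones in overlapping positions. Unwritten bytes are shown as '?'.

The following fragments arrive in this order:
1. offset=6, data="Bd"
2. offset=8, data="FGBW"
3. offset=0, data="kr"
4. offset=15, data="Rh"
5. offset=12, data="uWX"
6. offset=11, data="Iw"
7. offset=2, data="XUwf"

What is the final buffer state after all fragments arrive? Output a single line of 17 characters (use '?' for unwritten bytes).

Answer: krXUwfBdFGBIwWXRh

Derivation:
Fragment 1: offset=6 data="Bd" -> buffer=??????Bd?????????
Fragment 2: offset=8 data="FGBW" -> buffer=??????BdFGBW?????
Fragment 3: offset=0 data="kr" -> buffer=kr????BdFGBW?????
Fragment 4: offset=15 data="Rh" -> buffer=kr????BdFGBW???Rh
Fragment 5: offset=12 data="uWX" -> buffer=kr????BdFGBWuWXRh
Fragment 6: offset=11 data="Iw" -> buffer=kr????BdFGBIwWXRh
Fragment 7: offset=2 data="XUwf" -> buffer=krXUwfBdFGBIwWXRh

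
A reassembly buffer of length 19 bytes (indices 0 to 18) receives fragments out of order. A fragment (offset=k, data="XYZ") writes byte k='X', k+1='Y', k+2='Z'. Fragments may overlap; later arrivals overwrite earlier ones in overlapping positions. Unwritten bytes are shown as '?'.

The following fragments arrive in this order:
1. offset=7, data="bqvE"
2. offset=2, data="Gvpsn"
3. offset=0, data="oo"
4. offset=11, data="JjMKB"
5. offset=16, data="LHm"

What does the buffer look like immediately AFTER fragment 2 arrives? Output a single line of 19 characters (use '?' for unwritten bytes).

Fragment 1: offset=7 data="bqvE" -> buffer=???????bqvE????????
Fragment 2: offset=2 data="Gvpsn" -> buffer=??GvpsnbqvE????????

Answer: ??GvpsnbqvE????????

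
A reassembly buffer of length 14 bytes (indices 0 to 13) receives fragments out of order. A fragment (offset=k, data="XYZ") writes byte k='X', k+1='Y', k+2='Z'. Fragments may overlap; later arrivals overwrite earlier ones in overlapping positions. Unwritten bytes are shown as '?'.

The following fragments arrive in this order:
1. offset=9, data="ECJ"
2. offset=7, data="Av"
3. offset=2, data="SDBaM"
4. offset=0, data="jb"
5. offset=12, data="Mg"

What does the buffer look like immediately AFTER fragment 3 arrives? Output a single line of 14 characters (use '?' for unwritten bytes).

Fragment 1: offset=9 data="ECJ" -> buffer=?????????ECJ??
Fragment 2: offset=7 data="Av" -> buffer=???????AvECJ??
Fragment 3: offset=2 data="SDBaM" -> buffer=??SDBaMAvECJ??

Answer: ??SDBaMAvECJ??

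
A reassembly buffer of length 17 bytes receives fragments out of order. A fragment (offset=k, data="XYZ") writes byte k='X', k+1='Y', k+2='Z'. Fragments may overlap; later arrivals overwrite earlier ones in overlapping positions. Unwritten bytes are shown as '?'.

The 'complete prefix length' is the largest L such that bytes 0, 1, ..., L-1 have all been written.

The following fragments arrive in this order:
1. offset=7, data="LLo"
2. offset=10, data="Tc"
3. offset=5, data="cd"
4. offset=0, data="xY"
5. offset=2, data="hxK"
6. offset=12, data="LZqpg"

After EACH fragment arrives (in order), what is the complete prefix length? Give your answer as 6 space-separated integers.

Answer: 0 0 0 2 12 17

Derivation:
Fragment 1: offset=7 data="LLo" -> buffer=???????LLo??????? -> prefix_len=0
Fragment 2: offset=10 data="Tc" -> buffer=???????LLoTc????? -> prefix_len=0
Fragment 3: offset=5 data="cd" -> buffer=?????cdLLoTc????? -> prefix_len=0
Fragment 4: offset=0 data="xY" -> buffer=xY???cdLLoTc????? -> prefix_len=2
Fragment 5: offset=2 data="hxK" -> buffer=xYhxKcdLLoTc????? -> prefix_len=12
Fragment 6: offset=12 data="LZqpg" -> buffer=xYhxKcdLLoTcLZqpg -> prefix_len=17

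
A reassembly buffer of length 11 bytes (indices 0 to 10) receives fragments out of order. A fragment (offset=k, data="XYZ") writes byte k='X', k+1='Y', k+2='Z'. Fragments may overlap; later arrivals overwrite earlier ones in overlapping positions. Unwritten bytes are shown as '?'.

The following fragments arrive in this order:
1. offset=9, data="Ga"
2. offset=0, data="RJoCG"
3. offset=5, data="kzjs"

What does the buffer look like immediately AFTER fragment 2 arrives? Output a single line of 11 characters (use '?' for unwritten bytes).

Fragment 1: offset=9 data="Ga" -> buffer=?????????Ga
Fragment 2: offset=0 data="RJoCG" -> buffer=RJoCG????Ga

Answer: RJoCG????Ga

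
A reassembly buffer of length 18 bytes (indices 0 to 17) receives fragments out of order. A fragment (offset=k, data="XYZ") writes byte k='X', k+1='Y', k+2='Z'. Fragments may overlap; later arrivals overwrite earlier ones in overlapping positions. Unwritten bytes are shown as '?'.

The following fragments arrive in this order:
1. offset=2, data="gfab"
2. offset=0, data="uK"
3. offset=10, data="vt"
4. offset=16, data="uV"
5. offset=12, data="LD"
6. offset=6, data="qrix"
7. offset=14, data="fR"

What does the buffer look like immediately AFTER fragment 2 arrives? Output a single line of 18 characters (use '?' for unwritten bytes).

Fragment 1: offset=2 data="gfab" -> buffer=??gfab????????????
Fragment 2: offset=0 data="uK" -> buffer=uKgfab????????????

Answer: uKgfab????????????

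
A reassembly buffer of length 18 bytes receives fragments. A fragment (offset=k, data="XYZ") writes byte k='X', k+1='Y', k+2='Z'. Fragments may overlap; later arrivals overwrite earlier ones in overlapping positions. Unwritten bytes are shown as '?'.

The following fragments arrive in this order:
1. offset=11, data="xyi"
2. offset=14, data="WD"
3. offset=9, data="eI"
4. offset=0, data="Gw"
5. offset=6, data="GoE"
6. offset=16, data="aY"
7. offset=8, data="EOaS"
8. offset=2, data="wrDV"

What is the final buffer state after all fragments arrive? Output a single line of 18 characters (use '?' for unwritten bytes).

Fragment 1: offset=11 data="xyi" -> buffer=???????????xyi????
Fragment 2: offset=14 data="WD" -> buffer=???????????xyiWD??
Fragment 3: offset=9 data="eI" -> buffer=?????????eIxyiWD??
Fragment 4: offset=0 data="Gw" -> buffer=Gw???????eIxyiWD??
Fragment 5: offset=6 data="GoE" -> buffer=Gw????GoEeIxyiWD??
Fragment 6: offset=16 data="aY" -> buffer=Gw????GoEeIxyiWDaY
Fragment 7: offset=8 data="EOaS" -> buffer=Gw????GoEOaSyiWDaY
Fragment 8: offset=2 data="wrDV" -> buffer=GwwrDVGoEOaSyiWDaY

Answer: GwwrDVGoEOaSyiWDaY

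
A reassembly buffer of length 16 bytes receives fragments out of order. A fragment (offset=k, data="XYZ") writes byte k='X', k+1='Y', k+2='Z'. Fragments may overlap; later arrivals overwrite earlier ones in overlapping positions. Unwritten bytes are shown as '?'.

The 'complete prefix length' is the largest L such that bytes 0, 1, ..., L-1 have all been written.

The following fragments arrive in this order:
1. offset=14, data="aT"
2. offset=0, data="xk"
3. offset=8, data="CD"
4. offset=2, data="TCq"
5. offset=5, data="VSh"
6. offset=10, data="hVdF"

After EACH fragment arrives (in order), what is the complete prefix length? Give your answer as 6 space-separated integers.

Answer: 0 2 2 5 10 16

Derivation:
Fragment 1: offset=14 data="aT" -> buffer=??????????????aT -> prefix_len=0
Fragment 2: offset=0 data="xk" -> buffer=xk????????????aT -> prefix_len=2
Fragment 3: offset=8 data="CD" -> buffer=xk??????CD????aT -> prefix_len=2
Fragment 4: offset=2 data="TCq" -> buffer=xkTCq???CD????aT -> prefix_len=5
Fragment 5: offset=5 data="VSh" -> buffer=xkTCqVShCD????aT -> prefix_len=10
Fragment 6: offset=10 data="hVdF" -> buffer=xkTCqVShCDhVdFaT -> prefix_len=16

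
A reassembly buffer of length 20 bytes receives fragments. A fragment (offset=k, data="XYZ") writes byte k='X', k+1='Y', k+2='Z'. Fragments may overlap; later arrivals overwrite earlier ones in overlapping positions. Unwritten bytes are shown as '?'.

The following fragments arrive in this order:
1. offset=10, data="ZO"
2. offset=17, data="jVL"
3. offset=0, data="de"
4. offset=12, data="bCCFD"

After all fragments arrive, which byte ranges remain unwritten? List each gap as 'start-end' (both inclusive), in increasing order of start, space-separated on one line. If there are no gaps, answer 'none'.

Fragment 1: offset=10 len=2
Fragment 2: offset=17 len=3
Fragment 3: offset=0 len=2
Fragment 4: offset=12 len=5
Gaps: 2-9

Answer: 2-9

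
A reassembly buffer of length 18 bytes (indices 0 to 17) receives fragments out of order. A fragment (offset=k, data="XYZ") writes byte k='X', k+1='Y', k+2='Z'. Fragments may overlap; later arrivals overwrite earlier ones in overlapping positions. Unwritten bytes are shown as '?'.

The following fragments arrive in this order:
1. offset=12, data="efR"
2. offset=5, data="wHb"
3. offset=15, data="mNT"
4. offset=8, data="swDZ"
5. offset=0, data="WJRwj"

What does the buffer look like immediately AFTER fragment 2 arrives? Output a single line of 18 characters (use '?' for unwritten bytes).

Fragment 1: offset=12 data="efR" -> buffer=????????????efR???
Fragment 2: offset=5 data="wHb" -> buffer=?????wHb????efR???

Answer: ?????wHb????efR???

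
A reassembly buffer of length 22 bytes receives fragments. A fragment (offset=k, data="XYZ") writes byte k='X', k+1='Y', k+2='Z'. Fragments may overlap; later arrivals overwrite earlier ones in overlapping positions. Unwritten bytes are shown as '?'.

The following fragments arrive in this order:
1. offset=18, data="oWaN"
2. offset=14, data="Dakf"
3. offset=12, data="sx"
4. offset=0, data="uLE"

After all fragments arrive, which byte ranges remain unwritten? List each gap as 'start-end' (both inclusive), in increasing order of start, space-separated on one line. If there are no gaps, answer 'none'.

Answer: 3-11

Derivation:
Fragment 1: offset=18 len=4
Fragment 2: offset=14 len=4
Fragment 3: offset=12 len=2
Fragment 4: offset=0 len=3
Gaps: 3-11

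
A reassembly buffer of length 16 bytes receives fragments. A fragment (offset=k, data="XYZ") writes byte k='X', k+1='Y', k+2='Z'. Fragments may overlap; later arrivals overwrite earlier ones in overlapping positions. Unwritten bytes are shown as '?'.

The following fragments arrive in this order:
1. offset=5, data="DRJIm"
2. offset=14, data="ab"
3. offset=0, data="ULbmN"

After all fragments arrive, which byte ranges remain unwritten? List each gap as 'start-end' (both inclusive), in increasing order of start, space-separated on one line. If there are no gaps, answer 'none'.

Answer: 10-13

Derivation:
Fragment 1: offset=5 len=5
Fragment 2: offset=14 len=2
Fragment 3: offset=0 len=5
Gaps: 10-13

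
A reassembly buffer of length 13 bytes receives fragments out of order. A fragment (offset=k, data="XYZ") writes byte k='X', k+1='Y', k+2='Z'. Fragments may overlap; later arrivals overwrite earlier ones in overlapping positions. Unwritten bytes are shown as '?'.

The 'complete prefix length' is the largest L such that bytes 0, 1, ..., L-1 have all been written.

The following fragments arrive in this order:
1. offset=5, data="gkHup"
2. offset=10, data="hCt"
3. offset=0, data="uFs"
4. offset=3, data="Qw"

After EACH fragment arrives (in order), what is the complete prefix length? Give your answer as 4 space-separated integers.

Answer: 0 0 3 13

Derivation:
Fragment 1: offset=5 data="gkHup" -> buffer=?????gkHup??? -> prefix_len=0
Fragment 2: offset=10 data="hCt" -> buffer=?????gkHuphCt -> prefix_len=0
Fragment 3: offset=0 data="uFs" -> buffer=uFs??gkHuphCt -> prefix_len=3
Fragment 4: offset=3 data="Qw" -> buffer=uFsQwgkHuphCt -> prefix_len=13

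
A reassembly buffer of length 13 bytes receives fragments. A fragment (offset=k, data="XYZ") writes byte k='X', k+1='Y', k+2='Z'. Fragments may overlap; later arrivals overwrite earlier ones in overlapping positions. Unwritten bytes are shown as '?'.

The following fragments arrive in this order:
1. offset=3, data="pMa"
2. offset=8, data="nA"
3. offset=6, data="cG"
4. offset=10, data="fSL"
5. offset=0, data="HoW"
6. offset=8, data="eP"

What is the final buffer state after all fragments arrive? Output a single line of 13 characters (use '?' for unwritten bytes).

Fragment 1: offset=3 data="pMa" -> buffer=???pMa???????
Fragment 2: offset=8 data="nA" -> buffer=???pMa??nA???
Fragment 3: offset=6 data="cG" -> buffer=???pMacGnA???
Fragment 4: offset=10 data="fSL" -> buffer=???pMacGnAfSL
Fragment 5: offset=0 data="HoW" -> buffer=HoWpMacGnAfSL
Fragment 6: offset=8 data="eP" -> buffer=HoWpMacGePfSL

Answer: HoWpMacGePfSL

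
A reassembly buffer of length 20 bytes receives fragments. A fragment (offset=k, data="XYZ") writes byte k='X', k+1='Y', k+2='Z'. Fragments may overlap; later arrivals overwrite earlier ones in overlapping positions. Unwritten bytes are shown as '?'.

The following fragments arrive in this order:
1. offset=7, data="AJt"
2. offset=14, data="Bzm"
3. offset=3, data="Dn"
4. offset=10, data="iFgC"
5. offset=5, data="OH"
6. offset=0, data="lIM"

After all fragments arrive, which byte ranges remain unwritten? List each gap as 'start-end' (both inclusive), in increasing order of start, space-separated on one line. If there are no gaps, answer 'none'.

Fragment 1: offset=7 len=3
Fragment 2: offset=14 len=3
Fragment 3: offset=3 len=2
Fragment 4: offset=10 len=4
Fragment 5: offset=5 len=2
Fragment 6: offset=0 len=3
Gaps: 17-19

Answer: 17-19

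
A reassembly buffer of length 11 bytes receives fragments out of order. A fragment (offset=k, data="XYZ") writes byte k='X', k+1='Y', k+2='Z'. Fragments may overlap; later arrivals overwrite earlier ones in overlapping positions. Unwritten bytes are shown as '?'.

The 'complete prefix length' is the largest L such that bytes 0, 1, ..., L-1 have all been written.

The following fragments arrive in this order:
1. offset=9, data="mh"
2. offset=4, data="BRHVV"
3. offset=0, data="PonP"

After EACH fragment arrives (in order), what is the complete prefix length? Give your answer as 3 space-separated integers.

Answer: 0 0 11

Derivation:
Fragment 1: offset=9 data="mh" -> buffer=?????????mh -> prefix_len=0
Fragment 2: offset=4 data="BRHVV" -> buffer=????BRHVVmh -> prefix_len=0
Fragment 3: offset=0 data="PonP" -> buffer=PonPBRHVVmh -> prefix_len=11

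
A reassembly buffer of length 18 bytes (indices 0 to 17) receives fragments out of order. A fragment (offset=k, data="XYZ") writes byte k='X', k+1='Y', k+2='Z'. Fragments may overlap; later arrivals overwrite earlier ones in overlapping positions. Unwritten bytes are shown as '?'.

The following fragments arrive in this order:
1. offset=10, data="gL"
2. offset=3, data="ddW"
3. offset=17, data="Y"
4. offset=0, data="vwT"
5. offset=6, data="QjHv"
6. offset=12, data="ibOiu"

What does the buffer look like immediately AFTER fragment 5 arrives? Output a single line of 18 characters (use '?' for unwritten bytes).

Answer: vwTddWQjHvgL?????Y

Derivation:
Fragment 1: offset=10 data="gL" -> buffer=??????????gL??????
Fragment 2: offset=3 data="ddW" -> buffer=???ddW????gL??????
Fragment 3: offset=17 data="Y" -> buffer=???ddW????gL?????Y
Fragment 4: offset=0 data="vwT" -> buffer=vwTddW????gL?????Y
Fragment 5: offset=6 data="QjHv" -> buffer=vwTddWQjHvgL?????Y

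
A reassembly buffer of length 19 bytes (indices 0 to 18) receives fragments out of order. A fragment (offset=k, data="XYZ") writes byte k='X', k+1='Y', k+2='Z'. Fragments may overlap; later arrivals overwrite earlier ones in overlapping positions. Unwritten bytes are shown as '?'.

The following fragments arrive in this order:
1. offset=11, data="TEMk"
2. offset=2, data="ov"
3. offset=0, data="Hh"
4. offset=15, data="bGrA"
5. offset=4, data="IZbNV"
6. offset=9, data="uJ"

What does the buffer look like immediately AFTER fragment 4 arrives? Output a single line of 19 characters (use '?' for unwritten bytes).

Fragment 1: offset=11 data="TEMk" -> buffer=???????????TEMk????
Fragment 2: offset=2 data="ov" -> buffer=??ov???????TEMk????
Fragment 3: offset=0 data="Hh" -> buffer=Hhov???????TEMk????
Fragment 4: offset=15 data="bGrA" -> buffer=Hhov???????TEMkbGrA

Answer: Hhov???????TEMkbGrA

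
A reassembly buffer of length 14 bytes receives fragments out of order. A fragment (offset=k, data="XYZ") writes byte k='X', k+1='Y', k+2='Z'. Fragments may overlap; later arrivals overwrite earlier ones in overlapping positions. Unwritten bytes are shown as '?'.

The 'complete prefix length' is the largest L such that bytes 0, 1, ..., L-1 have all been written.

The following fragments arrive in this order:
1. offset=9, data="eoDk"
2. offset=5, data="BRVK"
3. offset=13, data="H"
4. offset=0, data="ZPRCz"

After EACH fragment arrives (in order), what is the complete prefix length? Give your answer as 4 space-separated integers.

Answer: 0 0 0 14

Derivation:
Fragment 1: offset=9 data="eoDk" -> buffer=?????????eoDk? -> prefix_len=0
Fragment 2: offset=5 data="BRVK" -> buffer=?????BRVKeoDk? -> prefix_len=0
Fragment 3: offset=13 data="H" -> buffer=?????BRVKeoDkH -> prefix_len=0
Fragment 4: offset=0 data="ZPRCz" -> buffer=ZPRCzBRVKeoDkH -> prefix_len=14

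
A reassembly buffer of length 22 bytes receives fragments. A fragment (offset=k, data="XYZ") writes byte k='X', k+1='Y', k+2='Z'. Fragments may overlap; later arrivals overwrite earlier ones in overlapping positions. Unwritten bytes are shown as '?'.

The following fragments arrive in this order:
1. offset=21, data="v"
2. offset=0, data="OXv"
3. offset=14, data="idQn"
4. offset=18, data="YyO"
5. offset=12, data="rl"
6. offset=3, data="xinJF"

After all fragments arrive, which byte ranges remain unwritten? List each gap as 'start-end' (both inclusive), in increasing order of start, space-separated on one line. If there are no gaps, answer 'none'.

Fragment 1: offset=21 len=1
Fragment 2: offset=0 len=3
Fragment 3: offset=14 len=4
Fragment 4: offset=18 len=3
Fragment 5: offset=12 len=2
Fragment 6: offset=3 len=5
Gaps: 8-11

Answer: 8-11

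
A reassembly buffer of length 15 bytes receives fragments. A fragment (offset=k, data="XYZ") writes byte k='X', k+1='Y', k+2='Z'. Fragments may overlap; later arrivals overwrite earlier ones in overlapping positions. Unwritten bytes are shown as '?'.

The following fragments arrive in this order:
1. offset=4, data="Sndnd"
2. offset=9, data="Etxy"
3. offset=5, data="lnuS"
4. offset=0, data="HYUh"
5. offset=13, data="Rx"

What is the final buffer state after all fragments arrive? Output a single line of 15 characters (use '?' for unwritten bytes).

Fragment 1: offset=4 data="Sndnd" -> buffer=????Sndnd??????
Fragment 2: offset=9 data="Etxy" -> buffer=????SndndEtxy??
Fragment 3: offset=5 data="lnuS" -> buffer=????SlnuSEtxy??
Fragment 4: offset=0 data="HYUh" -> buffer=HYUhSlnuSEtxy??
Fragment 5: offset=13 data="Rx" -> buffer=HYUhSlnuSEtxyRx

Answer: HYUhSlnuSEtxyRx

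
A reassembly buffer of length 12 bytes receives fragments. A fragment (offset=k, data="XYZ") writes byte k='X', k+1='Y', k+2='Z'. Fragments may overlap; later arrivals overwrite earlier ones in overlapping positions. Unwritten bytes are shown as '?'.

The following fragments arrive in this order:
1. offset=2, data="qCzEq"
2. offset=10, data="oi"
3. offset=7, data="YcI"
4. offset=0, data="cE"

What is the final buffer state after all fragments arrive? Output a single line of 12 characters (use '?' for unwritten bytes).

Fragment 1: offset=2 data="qCzEq" -> buffer=??qCzEq?????
Fragment 2: offset=10 data="oi" -> buffer=??qCzEq???oi
Fragment 3: offset=7 data="YcI" -> buffer=??qCzEqYcIoi
Fragment 4: offset=0 data="cE" -> buffer=cEqCzEqYcIoi

Answer: cEqCzEqYcIoi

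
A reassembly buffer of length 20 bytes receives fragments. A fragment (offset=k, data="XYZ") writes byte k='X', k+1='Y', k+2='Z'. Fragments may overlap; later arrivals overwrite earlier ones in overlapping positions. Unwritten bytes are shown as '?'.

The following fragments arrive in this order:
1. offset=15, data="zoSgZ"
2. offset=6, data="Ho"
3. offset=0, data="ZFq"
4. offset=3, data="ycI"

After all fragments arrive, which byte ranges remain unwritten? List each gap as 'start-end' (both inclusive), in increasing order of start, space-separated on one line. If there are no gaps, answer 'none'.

Answer: 8-14

Derivation:
Fragment 1: offset=15 len=5
Fragment 2: offset=6 len=2
Fragment 3: offset=0 len=3
Fragment 4: offset=3 len=3
Gaps: 8-14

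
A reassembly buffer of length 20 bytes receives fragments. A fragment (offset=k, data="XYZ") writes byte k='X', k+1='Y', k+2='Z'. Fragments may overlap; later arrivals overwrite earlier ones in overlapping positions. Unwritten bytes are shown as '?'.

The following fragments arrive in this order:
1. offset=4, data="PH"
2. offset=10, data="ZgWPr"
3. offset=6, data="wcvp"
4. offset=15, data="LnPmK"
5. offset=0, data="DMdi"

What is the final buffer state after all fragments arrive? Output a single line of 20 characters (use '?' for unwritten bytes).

Answer: DMdiPHwcvpZgWPrLnPmK

Derivation:
Fragment 1: offset=4 data="PH" -> buffer=????PH??????????????
Fragment 2: offset=10 data="ZgWPr" -> buffer=????PH????ZgWPr?????
Fragment 3: offset=6 data="wcvp" -> buffer=????PHwcvpZgWPr?????
Fragment 4: offset=15 data="LnPmK" -> buffer=????PHwcvpZgWPrLnPmK
Fragment 5: offset=0 data="DMdi" -> buffer=DMdiPHwcvpZgWPrLnPmK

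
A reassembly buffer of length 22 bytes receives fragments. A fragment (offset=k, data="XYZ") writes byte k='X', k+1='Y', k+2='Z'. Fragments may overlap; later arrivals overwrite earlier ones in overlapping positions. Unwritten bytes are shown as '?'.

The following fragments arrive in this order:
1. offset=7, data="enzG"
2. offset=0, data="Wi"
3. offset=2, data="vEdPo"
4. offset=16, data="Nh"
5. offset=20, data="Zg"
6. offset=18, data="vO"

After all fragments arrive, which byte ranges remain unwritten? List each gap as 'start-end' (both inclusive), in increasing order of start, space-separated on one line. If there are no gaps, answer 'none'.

Fragment 1: offset=7 len=4
Fragment 2: offset=0 len=2
Fragment 3: offset=2 len=5
Fragment 4: offset=16 len=2
Fragment 5: offset=20 len=2
Fragment 6: offset=18 len=2
Gaps: 11-15

Answer: 11-15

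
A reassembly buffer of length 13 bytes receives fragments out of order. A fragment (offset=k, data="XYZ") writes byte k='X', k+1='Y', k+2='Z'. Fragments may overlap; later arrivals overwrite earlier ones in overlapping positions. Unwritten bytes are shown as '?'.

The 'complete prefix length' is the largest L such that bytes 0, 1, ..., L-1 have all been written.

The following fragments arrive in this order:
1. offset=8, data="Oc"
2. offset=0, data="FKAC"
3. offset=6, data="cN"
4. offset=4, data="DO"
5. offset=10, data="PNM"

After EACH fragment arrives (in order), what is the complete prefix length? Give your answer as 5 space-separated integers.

Answer: 0 4 4 10 13

Derivation:
Fragment 1: offset=8 data="Oc" -> buffer=????????Oc??? -> prefix_len=0
Fragment 2: offset=0 data="FKAC" -> buffer=FKAC????Oc??? -> prefix_len=4
Fragment 3: offset=6 data="cN" -> buffer=FKAC??cNOc??? -> prefix_len=4
Fragment 4: offset=4 data="DO" -> buffer=FKACDOcNOc??? -> prefix_len=10
Fragment 5: offset=10 data="PNM" -> buffer=FKACDOcNOcPNM -> prefix_len=13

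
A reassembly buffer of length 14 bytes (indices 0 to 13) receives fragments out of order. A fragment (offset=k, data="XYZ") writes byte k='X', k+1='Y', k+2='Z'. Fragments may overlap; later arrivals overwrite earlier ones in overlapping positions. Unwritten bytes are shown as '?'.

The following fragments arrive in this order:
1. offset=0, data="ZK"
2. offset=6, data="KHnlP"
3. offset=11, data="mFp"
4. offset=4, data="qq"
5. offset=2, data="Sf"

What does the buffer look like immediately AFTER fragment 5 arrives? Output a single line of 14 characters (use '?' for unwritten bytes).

Fragment 1: offset=0 data="ZK" -> buffer=ZK????????????
Fragment 2: offset=6 data="KHnlP" -> buffer=ZK????KHnlP???
Fragment 3: offset=11 data="mFp" -> buffer=ZK????KHnlPmFp
Fragment 4: offset=4 data="qq" -> buffer=ZK??qqKHnlPmFp
Fragment 5: offset=2 data="Sf" -> buffer=ZKSfqqKHnlPmFp

Answer: ZKSfqqKHnlPmFp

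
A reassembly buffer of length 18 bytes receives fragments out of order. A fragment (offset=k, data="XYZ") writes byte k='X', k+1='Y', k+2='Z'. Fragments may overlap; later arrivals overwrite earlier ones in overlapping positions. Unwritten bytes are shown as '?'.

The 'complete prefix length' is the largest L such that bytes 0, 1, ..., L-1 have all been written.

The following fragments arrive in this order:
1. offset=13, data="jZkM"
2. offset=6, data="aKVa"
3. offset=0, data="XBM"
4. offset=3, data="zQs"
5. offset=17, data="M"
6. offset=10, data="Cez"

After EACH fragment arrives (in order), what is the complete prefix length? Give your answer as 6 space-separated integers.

Answer: 0 0 3 10 10 18

Derivation:
Fragment 1: offset=13 data="jZkM" -> buffer=?????????????jZkM? -> prefix_len=0
Fragment 2: offset=6 data="aKVa" -> buffer=??????aKVa???jZkM? -> prefix_len=0
Fragment 3: offset=0 data="XBM" -> buffer=XBM???aKVa???jZkM? -> prefix_len=3
Fragment 4: offset=3 data="zQs" -> buffer=XBMzQsaKVa???jZkM? -> prefix_len=10
Fragment 5: offset=17 data="M" -> buffer=XBMzQsaKVa???jZkMM -> prefix_len=10
Fragment 6: offset=10 data="Cez" -> buffer=XBMzQsaKVaCezjZkMM -> prefix_len=18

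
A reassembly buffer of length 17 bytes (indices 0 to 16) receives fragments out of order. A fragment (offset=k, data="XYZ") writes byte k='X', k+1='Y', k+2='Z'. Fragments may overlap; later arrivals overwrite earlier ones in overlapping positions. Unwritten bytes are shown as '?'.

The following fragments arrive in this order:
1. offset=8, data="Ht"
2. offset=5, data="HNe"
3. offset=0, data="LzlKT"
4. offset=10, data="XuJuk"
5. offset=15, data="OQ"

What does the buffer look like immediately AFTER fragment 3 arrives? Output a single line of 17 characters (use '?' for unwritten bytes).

Fragment 1: offset=8 data="Ht" -> buffer=????????Ht???????
Fragment 2: offset=5 data="HNe" -> buffer=?????HNeHt???????
Fragment 3: offset=0 data="LzlKT" -> buffer=LzlKTHNeHt???????

Answer: LzlKTHNeHt???????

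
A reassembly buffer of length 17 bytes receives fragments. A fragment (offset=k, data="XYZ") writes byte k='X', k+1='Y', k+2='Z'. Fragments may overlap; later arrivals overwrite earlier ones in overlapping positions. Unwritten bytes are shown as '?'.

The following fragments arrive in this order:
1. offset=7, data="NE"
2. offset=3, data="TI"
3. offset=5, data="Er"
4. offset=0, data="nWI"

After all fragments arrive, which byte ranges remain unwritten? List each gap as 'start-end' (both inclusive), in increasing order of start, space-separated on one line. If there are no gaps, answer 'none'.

Fragment 1: offset=7 len=2
Fragment 2: offset=3 len=2
Fragment 3: offset=5 len=2
Fragment 4: offset=0 len=3
Gaps: 9-16

Answer: 9-16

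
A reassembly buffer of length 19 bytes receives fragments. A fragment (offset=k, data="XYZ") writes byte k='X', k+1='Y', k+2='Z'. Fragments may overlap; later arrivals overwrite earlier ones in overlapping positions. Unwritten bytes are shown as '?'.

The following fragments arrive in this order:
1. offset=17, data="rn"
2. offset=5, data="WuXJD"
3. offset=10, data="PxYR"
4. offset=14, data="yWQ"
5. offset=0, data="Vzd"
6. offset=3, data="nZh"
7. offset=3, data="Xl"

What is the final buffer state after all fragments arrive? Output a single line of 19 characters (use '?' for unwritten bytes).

Answer: VzdXlhuXJDPxYRyWQrn

Derivation:
Fragment 1: offset=17 data="rn" -> buffer=?????????????????rn
Fragment 2: offset=5 data="WuXJD" -> buffer=?????WuXJD???????rn
Fragment 3: offset=10 data="PxYR" -> buffer=?????WuXJDPxYR???rn
Fragment 4: offset=14 data="yWQ" -> buffer=?????WuXJDPxYRyWQrn
Fragment 5: offset=0 data="Vzd" -> buffer=Vzd??WuXJDPxYRyWQrn
Fragment 6: offset=3 data="nZh" -> buffer=VzdnZhuXJDPxYRyWQrn
Fragment 7: offset=3 data="Xl" -> buffer=VzdXlhuXJDPxYRyWQrn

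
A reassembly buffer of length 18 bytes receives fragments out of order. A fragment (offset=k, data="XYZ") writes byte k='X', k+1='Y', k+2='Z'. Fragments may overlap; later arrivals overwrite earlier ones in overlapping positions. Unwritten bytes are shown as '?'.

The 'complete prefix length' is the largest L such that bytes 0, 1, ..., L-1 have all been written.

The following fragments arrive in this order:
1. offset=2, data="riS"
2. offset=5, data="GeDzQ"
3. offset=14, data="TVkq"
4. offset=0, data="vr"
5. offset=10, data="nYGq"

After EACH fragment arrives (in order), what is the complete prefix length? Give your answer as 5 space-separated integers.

Fragment 1: offset=2 data="riS" -> buffer=??riS????????????? -> prefix_len=0
Fragment 2: offset=5 data="GeDzQ" -> buffer=??riSGeDzQ???????? -> prefix_len=0
Fragment 3: offset=14 data="TVkq" -> buffer=??riSGeDzQ????TVkq -> prefix_len=0
Fragment 4: offset=0 data="vr" -> buffer=vrriSGeDzQ????TVkq -> prefix_len=10
Fragment 5: offset=10 data="nYGq" -> buffer=vrriSGeDzQnYGqTVkq -> prefix_len=18

Answer: 0 0 0 10 18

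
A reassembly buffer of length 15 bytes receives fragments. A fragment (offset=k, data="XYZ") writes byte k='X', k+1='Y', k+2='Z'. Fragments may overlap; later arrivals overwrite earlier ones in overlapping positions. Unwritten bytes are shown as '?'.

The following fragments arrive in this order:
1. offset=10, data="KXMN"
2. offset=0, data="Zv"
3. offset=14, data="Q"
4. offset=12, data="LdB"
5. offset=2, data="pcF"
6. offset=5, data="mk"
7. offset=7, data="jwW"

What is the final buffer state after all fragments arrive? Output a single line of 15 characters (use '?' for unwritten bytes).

Fragment 1: offset=10 data="KXMN" -> buffer=??????????KXMN?
Fragment 2: offset=0 data="Zv" -> buffer=Zv????????KXMN?
Fragment 3: offset=14 data="Q" -> buffer=Zv????????KXMNQ
Fragment 4: offset=12 data="LdB" -> buffer=Zv????????KXLdB
Fragment 5: offset=2 data="pcF" -> buffer=ZvpcF?????KXLdB
Fragment 6: offset=5 data="mk" -> buffer=ZvpcFmk???KXLdB
Fragment 7: offset=7 data="jwW" -> buffer=ZvpcFmkjwWKXLdB

Answer: ZvpcFmkjwWKXLdB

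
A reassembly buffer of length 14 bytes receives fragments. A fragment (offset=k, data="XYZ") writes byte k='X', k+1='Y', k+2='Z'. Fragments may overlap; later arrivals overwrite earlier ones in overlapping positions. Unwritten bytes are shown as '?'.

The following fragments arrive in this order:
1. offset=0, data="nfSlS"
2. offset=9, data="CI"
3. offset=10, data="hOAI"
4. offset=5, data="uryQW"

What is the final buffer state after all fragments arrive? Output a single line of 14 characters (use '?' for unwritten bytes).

Fragment 1: offset=0 data="nfSlS" -> buffer=nfSlS?????????
Fragment 2: offset=9 data="CI" -> buffer=nfSlS????CI???
Fragment 3: offset=10 data="hOAI" -> buffer=nfSlS????ChOAI
Fragment 4: offset=5 data="uryQW" -> buffer=nfSlSuryQWhOAI

Answer: nfSlSuryQWhOAI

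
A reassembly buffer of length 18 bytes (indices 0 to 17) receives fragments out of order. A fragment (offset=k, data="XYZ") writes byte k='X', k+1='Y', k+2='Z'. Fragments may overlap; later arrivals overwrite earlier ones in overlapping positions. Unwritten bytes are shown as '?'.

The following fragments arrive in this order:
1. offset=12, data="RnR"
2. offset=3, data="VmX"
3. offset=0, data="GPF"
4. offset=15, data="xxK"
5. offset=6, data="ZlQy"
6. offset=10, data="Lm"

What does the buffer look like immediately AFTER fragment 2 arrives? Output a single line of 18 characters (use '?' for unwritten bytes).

Fragment 1: offset=12 data="RnR" -> buffer=????????????RnR???
Fragment 2: offset=3 data="VmX" -> buffer=???VmX??????RnR???

Answer: ???VmX??????RnR???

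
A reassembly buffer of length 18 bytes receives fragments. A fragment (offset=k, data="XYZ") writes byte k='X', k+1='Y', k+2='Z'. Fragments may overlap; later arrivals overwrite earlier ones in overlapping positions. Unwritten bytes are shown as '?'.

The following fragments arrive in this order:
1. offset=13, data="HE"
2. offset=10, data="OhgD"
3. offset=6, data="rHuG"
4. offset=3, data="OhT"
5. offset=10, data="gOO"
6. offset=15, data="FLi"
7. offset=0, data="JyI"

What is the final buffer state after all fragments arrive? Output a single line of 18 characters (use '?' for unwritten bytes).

Answer: JyIOhTrHuGgOODEFLi

Derivation:
Fragment 1: offset=13 data="HE" -> buffer=?????????????HE???
Fragment 2: offset=10 data="OhgD" -> buffer=??????????OhgDE???
Fragment 3: offset=6 data="rHuG" -> buffer=??????rHuGOhgDE???
Fragment 4: offset=3 data="OhT" -> buffer=???OhTrHuGOhgDE???
Fragment 5: offset=10 data="gOO" -> buffer=???OhTrHuGgOODE???
Fragment 6: offset=15 data="FLi" -> buffer=???OhTrHuGgOODEFLi
Fragment 7: offset=0 data="JyI" -> buffer=JyIOhTrHuGgOODEFLi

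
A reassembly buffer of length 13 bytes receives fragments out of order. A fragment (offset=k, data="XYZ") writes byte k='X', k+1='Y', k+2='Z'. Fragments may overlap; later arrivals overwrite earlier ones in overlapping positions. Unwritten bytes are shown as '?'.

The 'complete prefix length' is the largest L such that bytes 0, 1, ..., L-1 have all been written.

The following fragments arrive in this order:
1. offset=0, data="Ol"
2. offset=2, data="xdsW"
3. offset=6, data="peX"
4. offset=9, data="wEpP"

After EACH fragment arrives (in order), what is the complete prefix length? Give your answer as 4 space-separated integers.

Answer: 2 6 9 13

Derivation:
Fragment 1: offset=0 data="Ol" -> buffer=Ol??????????? -> prefix_len=2
Fragment 2: offset=2 data="xdsW" -> buffer=OlxdsW??????? -> prefix_len=6
Fragment 3: offset=6 data="peX" -> buffer=OlxdsWpeX???? -> prefix_len=9
Fragment 4: offset=9 data="wEpP" -> buffer=OlxdsWpeXwEpP -> prefix_len=13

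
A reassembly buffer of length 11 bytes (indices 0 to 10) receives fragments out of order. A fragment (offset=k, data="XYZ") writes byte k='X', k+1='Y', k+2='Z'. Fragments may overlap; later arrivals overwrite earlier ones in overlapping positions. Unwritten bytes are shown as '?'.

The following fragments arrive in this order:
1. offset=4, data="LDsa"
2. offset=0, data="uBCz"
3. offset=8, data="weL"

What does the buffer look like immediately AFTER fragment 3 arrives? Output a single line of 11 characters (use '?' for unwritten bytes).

Fragment 1: offset=4 data="LDsa" -> buffer=????LDsa???
Fragment 2: offset=0 data="uBCz" -> buffer=uBCzLDsa???
Fragment 3: offset=8 data="weL" -> buffer=uBCzLDsaweL

Answer: uBCzLDsaweL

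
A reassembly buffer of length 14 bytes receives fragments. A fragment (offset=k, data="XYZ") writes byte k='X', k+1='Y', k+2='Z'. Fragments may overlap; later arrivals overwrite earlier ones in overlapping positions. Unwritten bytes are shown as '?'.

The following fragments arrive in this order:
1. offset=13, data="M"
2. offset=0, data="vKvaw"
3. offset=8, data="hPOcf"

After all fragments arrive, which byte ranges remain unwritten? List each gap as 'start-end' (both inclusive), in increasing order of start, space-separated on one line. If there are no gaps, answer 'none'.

Fragment 1: offset=13 len=1
Fragment 2: offset=0 len=5
Fragment 3: offset=8 len=5
Gaps: 5-7

Answer: 5-7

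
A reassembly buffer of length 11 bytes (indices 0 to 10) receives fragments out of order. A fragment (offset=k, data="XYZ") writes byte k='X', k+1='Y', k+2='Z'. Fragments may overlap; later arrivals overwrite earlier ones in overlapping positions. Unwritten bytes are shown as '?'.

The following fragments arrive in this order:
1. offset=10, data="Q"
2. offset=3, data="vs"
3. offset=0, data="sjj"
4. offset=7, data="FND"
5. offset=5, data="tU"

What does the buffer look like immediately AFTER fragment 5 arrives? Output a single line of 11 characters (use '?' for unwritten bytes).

Answer: sjjvstUFNDQ

Derivation:
Fragment 1: offset=10 data="Q" -> buffer=??????????Q
Fragment 2: offset=3 data="vs" -> buffer=???vs?????Q
Fragment 3: offset=0 data="sjj" -> buffer=sjjvs?????Q
Fragment 4: offset=7 data="FND" -> buffer=sjjvs??FNDQ
Fragment 5: offset=5 data="tU" -> buffer=sjjvstUFNDQ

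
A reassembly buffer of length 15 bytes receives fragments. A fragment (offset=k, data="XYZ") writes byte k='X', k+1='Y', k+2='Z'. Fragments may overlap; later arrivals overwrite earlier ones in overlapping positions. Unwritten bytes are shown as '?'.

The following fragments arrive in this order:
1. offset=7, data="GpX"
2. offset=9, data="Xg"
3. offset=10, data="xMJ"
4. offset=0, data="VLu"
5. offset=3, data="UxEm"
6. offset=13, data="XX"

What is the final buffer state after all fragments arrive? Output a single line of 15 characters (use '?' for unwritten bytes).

Fragment 1: offset=7 data="GpX" -> buffer=???????GpX?????
Fragment 2: offset=9 data="Xg" -> buffer=???????GpXg????
Fragment 3: offset=10 data="xMJ" -> buffer=???????GpXxMJ??
Fragment 4: offset=0 data="VLu" -> buffer=VLu????GpXxMJ??
Fragment 5: offset=3 data="UxEm" -> buffer=VLuUxEmGpXxMJ??
Fragment 6: offset=13 data="XX" -> buffer=VLuUxEmGpXxMJXX

Answer: VLuUxEmGpXxMJXX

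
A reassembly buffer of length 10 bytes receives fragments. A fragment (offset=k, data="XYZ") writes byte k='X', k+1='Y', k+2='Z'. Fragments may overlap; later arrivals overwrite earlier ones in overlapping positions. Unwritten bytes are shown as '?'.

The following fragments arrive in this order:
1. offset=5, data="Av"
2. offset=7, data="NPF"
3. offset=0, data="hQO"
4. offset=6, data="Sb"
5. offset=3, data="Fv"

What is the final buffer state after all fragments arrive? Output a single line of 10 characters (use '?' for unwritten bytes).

Fragment 1: offset=5 data="Av" -> buffer=?????Av???
Fragment 2: offset=7 data="NPF" -> buffer=?????AvNPF
Fragment 3: offset=0 data="hQO" -> buffer=hQO??AvNPF
Fragment 4: offset=6 data="Sb" -> buffer=hQO??ASbPF
Fragment 5: offset=3 data="Fv" -> buffer=hQOFvASbPF

Answer: hQOFvASbPF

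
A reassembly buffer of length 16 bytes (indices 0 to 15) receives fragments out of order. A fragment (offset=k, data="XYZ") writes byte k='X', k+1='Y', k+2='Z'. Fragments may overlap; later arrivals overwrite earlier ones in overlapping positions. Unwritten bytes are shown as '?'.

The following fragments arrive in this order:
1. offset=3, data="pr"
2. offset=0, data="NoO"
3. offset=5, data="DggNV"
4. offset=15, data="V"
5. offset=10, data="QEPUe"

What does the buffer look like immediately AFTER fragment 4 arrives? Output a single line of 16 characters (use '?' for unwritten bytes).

Answer: NoOprDggNV?????V

Derivation:
Fragment 1: offset=3 data="pr" -> buffer=???pr???????????
Fragment 2: offset=0 data="NoO" -> buffer=NoOpr???????????
Fragment 3: offset=5 data="DggNV" -> buffer=NoOprDggNV??????
Fragment 4: offset=15 data="V" -> buffer=NoOprDggNV?????V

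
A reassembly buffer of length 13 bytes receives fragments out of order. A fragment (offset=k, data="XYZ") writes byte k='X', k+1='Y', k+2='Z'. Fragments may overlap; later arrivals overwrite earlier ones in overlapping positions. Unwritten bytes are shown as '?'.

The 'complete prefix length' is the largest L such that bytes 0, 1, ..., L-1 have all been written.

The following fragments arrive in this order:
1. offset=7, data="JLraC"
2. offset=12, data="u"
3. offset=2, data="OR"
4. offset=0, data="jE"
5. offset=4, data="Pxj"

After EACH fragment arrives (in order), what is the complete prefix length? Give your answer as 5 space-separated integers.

Answer: 0 0 0 4 13

Derivation:
Fragment 1: offset=7 data="JLraC" -> buffer=???????JLraC? -> prefix_len=0
Fragment 2: offset=12 data="u" -> buffer=???????JLraCu -> prefix_len=0
Fragment 3: offset=2 data="OR" -> buffer=??OR???JLraCu -> prefix_len=0
Fragment 4: offset=0 data="jE" -> buffer=jEOR???JLraCu -> prefix_len=4
Fragment 5: offset=4 data="Pxj" -> buffer=jEORPxjJLraCu -> prefix_len=13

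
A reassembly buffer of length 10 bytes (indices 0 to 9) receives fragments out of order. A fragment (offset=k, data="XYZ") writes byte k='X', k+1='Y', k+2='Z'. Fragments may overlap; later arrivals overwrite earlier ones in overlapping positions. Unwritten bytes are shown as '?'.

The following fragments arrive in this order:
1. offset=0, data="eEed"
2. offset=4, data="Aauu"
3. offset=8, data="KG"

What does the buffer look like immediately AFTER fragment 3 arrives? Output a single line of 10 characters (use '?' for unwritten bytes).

Fragment 1: offset=0 data="eEed" -> buffer=eEed??????
Fragment 2: offset=4 data="Aauu" -> buffer=eEedAauu??
Fragment 3: offset=8 data="KG" -> buffer=eEedAauuKG

Answer: eEedAauuKG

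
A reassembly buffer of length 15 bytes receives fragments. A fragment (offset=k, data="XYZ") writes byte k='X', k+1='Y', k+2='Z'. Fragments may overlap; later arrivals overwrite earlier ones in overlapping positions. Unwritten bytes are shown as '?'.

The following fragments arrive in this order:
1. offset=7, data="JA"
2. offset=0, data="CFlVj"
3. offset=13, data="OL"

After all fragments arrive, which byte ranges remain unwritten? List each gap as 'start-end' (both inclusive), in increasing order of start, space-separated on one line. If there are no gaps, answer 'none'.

Fragment 1: offset=7 len=2
Fragment 2: offset=0 len=5
Fragment 3: offset=13 len=2
Gaps: 5-6 9-12

Answer: 5-6 9-12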